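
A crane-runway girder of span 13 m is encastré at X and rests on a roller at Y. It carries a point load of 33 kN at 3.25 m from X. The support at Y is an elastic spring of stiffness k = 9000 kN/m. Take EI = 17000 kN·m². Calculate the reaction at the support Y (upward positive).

Remove the prop at Y; the released (primary) structure is a cantilever built in at X.
Downward deflection at the released point Y due to the loads:
  point load 33 at a = 3.25: Pa²(3L − a)/(6EI) = 2077/EI
Flexibility coefficient — unit upward force at Y: δ_{YY} = L³/(3EI) = 732.3/EI.
With EI = 17000 kN·m²: δ_0 = 0.12217 m and δ_{YY} = 0.043078 m/kN.
Compatibility — the spring shortens by R_Y/k under the reaction it provides: δ_0 − R_Y·δ_{YY} = R_Y/k. With 1/k = 0.000111 m/kN, R_Y = δ_0 / (δ_{YY} + 1/k) = 0.12217 / (0.043078 + 0.000111) = 2.829 kN.

R_Y = 2.829 kN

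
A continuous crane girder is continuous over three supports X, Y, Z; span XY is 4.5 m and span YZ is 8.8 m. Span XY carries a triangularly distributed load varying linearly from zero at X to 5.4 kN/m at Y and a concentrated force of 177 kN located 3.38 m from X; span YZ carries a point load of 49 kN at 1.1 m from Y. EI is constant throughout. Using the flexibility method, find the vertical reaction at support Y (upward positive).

Release continuity at Y by inserting a hinge; the redundant is the internal moment M_Y. The primary structure is two simply-supported spans XY and YZ.
End slopes at the hinge Y, treating each span as simply supported:
  span XY: triangular load, peak 5.4: w₀L³/(45EI) = 10.94/EI
  span XY: point load 177 at a = 3.38: Pab(L + a)/(6LEI) = 195.6/EI
  span YZ: point load 49 at a = 1.1: Pab(L + b)/(6LEI) = 129.7/EI
  relative rotation θ_0 = (206.5 + 129.7)/EI = 336.2/EI
A unit hogging moment at Y produces rotation L₁/(3EI) + L₂/(3EI) = 4.433/EI.
Compatibility: M_Y·(L₁+L₂)/(3EI) = θ_0, giving M_Y = 75.83 kN·m (hogging).
Span XY, ΣM about X with M_Y applied at Y: R_Y^{XY}·4.5 = 634.7 + 75.83, so R_Y^{XY} = 157.9 kN and R_X = 189.2 − 157.9 = 31.25 kN.
Span YZ, ΣM about Z: R_Y^{YZ}·8.8 = 377.3 + 75.83, so R_Y^{YZ} = 51.49 kN and R_Z = 49 − 51.49 = -2.492 kN.
R_Y = 157.9 + 51.49 = 209.4 kN.

R_Y = 209.4 kN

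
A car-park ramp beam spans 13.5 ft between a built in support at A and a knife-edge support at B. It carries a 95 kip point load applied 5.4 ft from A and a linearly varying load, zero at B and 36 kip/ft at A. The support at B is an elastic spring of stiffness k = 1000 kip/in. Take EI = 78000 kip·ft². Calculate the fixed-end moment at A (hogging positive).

M_A = 690.9 kip·ft

Release the roller at B. Primary structure: cantilever fixed at A.
Deflection at B on the released cantilever, summing each load's contribution:
  point load 95 at a = 5.4: Pa²(3L − a)/(6EI) = 16206/EI
  triangular load, peak 36 at the fixed end: w₀L⁴/(30EI) = 39858/EI
  δ_0 = 56064/EI
Tip deflection under a unit load at B: L³/(3EI) = 820.1/EI.
With EI = 78000 kip·ft²: δ_0 = 0.71877 ft and δ_{BB} = 0.010514 ft/kip.
Compatibility — the spring shortens by R_B/k under the reaction it provides: δ_0 − R_B·δ_{BB} = R_B/k. With 1/k = 1/(1000×12) ft/kip = 0.000083 ft/kip, R_B = δ_0 / (δ_{BB} + 1/k) = 0.71877 / (0.010514 + 0.000083) = 67.82 kip.
Moment equilibrium about A: M_A = Σ(load moments about A) − R_B·L = 1606 − 67.82×13.5 = 690.9 kip·ft.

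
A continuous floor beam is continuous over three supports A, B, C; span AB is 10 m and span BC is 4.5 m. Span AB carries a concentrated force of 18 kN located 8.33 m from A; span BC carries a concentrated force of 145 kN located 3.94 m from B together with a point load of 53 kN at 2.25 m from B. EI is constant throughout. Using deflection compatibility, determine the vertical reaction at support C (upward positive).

Release continuity at B by inserting a hinge; the redundant is the internal moment M_B. The primary structure is two simply-supported spans AB and BC.
Discontinuity in slope at B on the released structure — sum the simple-span end rotations:
  span AB: point load 18 at a = 8.33: Pab(L + a)/(6LEI) = 76.5/EI
  span BC: point load 145 at a = 3.94: Pab(L + b)/(6LEI) = 59.96/EI
  span BC: point load 53 at a = 2.25: Pab(L + b)/(6LEI) = 67.08/EI
  relative rotation θ_0 = (76.5 + 127)/EI = 203.5/EI
A unit hogging moment at B produces rotation L₁/(3EI) + L₂/(3EI) = 4.833/EI.
Slope continuity at B: θ_0 = M_B·4.833/EI, so M_B = 203.5/4.833 = 42.11 kN·m (hogging).
Span BC, ΣM about C: R_B^{BC}·4.5 = 200.4 + 42.11, so R_B^{BC} = 53.9 kN and R_C = 198 − 53.9 = 144.1 kN.

R_C = 144.1 kN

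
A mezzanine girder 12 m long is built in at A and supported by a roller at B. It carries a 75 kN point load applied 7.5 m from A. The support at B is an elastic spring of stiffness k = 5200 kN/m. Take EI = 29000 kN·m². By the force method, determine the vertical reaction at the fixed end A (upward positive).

Take the reaction at B as the redundant and release it; the primary structure is a cantilever fixed at A.
Free-end deflection of the primary structure under the applied loading (downward +):
  point load 75 at a = 7.5: Pa²(3L − a)/(6EI) = 20039/EI
Flexibility coefficient — unit upward force at B: δ_{BB} = L³/(3EI) = 576/EI.
With EI = 29000 kN·m²: δ_0 = 0.691 m and δ_{BB} = 0.019862 m/kN.
Compatibility — the spring shortens by R_B/k under the reaction it provides: δ_0 − R_B·δ_{BB} = R_B/k. With 1/k = 0.000192 m/kN, R_B = δ_0 / (δ_{BB} + 1/k) = 0.691 / (0.019862 + 0.000192) = 34.46 kN.
Vertical equilibrium: R_A = ΣP − R_B = 75 − 34.46 = 40.54 kN.

R_A = 40.54 kN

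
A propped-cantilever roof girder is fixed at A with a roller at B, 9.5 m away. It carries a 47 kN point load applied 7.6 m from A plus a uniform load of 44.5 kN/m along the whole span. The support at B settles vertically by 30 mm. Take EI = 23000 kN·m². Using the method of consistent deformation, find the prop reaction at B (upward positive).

R_B = 189.2 kN

Take the reaction at B as the redundant and release it; the primary structure is a cantilever fixed at A.
Primary-structure tip deflection at B by superposition:
  point load 47 at a = 7.6: Pa²(3L − a)/(6EI) = 9456/EI
  UDL 44.5: wL⁴/(8EI) = 45307/EI
  δ_0 = 54763/EI
Tip deflection under a unit load at B: L³/(3EI) = 285.8/EI.
With EI = 23000 kN·m²: δ_0 = 2.381 m and δ_{BB} = 0.012426 m/kN.
Compatibility — the beam at B must follow the support down by 0.03 m: δ_0 − R_B·δ_{BB} = 0.03, so R_B = (2.381 − 0.03)/0.012426 = 189.2 kN.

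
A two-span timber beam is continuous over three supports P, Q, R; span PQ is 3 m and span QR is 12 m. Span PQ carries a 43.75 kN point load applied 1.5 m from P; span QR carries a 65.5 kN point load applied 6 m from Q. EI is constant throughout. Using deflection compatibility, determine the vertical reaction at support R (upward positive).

Insert a hinge at Q; M_Q is the redundant, and each span becomes simply supported.
Discontinuity in slope at Q on the released structure — sum the simple-span end rotations:
  span PQ: point load 43.75 at a = 1.5: Pab(L + a)/(6LEI) = 24.61/EI
  span QR: point load 65.5 at a = 6: Pab(L + b)/(6LEI) = 589.5/EI
  relative rotation θ_0 = (24.61 + 589.5)/EI = 614.1/EI
A unit hogging moment at Q produces rotation L₁/(3EI) + L₂/(3EI) = 5/EI.
Compatibility: M_Q·(L₁+L₂)/(3EI) = θ_0, giving M_Q = 122.8 kN·m (hogging).
Span QR, ΣM about R: R_Q^{QR}·12 = 393 + 122.8, so R_Q^{QR} = 42.99 kN and R_R = 65.5 − 42.99 = 22.51 kN.

R_R = 22.51 kN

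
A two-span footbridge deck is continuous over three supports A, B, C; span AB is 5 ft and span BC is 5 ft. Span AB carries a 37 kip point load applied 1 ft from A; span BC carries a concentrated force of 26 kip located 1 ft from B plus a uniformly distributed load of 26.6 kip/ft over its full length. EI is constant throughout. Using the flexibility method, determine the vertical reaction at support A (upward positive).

Take M_B as the redundant. Released structure: two simple spans AB and BC with a hinge at B.
Rotations at B on the released spans (each span's end-slope, ×1/EI):
  span AB: point load 37 at a = 1: Pab(L + a)/(6LEI) = 29.6/EI
  span BC: point load 26 at a = 1: Pab(L + b)/(6LEI) = 31.2/EI
  span BC: UDL 26.6: wL³/(24EI) = 138.5/EI
  relative rotation θ_0 = (29.6 + 169.7)/EI = 199.3/EI
A unit hogging moment at B produces rotation L₁/(3EI) + L₂/(3EI) = 3.333/EI.
Compatibility: M_B·(L₁+L₂)/(3EI) = θ_0, giving M_B = 59.8 kip·ft (hogging).
Span AB, ΣM about A with M_B applied at B: R_B^{AB}·5 = 37 + 59.8, so R_B^{AB} = 19.36 kip and R_A = 37 − 19.36 = 17.64 kip.

R_A = 17.64 kip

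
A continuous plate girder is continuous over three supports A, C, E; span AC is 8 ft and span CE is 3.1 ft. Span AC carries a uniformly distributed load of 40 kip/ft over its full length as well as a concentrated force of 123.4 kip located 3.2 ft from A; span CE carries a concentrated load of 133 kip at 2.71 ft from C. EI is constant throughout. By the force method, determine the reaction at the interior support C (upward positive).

R_C = 386 kip

Release continuity at C by inserting a hinge; the redundant is the internal moment M_C. The primary structure is two simply-supported spans AC and CE.
Rotations at C on the released spans (each span's end-slope, ×1/EI):
  span AC: UDL 40: wL³/(24EI) = 853.3/EI
  span AC: point load 123.4 at a = 3.2: Pab(L + a)/(6LEI) = 442.3/EI
  span CE: point load 133 at a = 2.71: Pab(L + b)/(6LEI) = 26.38/EI
  relative rotation θ_0 = (1296 + 26.38)/EI = 1322/EI
A unit hogging moment at C produces rotation L₁/(3EI) + L₂/(3EI) = 3.7/EI.
Slope continuity at C: θ_0 = M_C·3.7/EI, so M_C = 1322/3.7 = 357.3 kip·ft (hogging).
Span AC, ΣM about A with M_C applied at C: R_C^{AC}·8 = 1675 + 357.3, so R_C^{AC} = 254 kip and R_A = 443.4 − 254 = 189.4 kip.
Span CE, ΣM about E: R_C^{CE}·3.1 = 51.87 + 357.3, so R_C^{CE} = 132 kip and R_E = 133 − 132 = 1.013 kip.
R_C = 254 + 132 = 386 kip.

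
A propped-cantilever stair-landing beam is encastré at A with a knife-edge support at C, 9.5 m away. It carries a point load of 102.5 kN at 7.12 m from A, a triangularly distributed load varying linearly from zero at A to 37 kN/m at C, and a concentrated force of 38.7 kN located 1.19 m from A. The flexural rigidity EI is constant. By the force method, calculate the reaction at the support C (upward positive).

R_C = 162.3 kN

Release the roller at C. Primary structure: cantilever fixed at A.
Deflection at C on the released cantilever, summing each load's contribution:
  point load 102.5 at a = 7.12: Pa²(3L − a)/(6EI) = 18516/EI
  triangular load, peak 37 at the free end: 11w₀L⁴/(120EI) = 27625/EI
  point load 38.7 at a = 1.19: Pa²(3L − a)/(6EI) = 249.4/EI
  δ_0 = 46390/EI
Flexibility coefficient — unit upward force at C: δ_{CC} = L³/(3EI) = 285.8/EI.
The prop prevents deflection at C: R_C = δ_0/δ_{CC} = 46390/285.8 = 162.3 kN.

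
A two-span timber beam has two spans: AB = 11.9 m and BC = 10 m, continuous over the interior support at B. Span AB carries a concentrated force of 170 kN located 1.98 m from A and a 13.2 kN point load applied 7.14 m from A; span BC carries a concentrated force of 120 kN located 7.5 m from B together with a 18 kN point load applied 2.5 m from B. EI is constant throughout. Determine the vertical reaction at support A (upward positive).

Take M_B as the redundant. Released structure: two simple spans AB and BC with a hinge at B.
Rotations at B on the released spans (each span's end-slope, ×1/EI):
  span AB: point load 170 at a = 1.98: Pab(L + a)/(6LEI) = 649.1/EI
  span AB: point load 13.2 at a = 7.14: Pab(L + a)/(6LEI) = 119.6/EI
  span BC: point load 120 at a = 7.5: Pab(L + b)/(6LEI) = 468.8/EI
  span BC: point load 18 at a = 2.5: Pab(L + b)/(6LEI) = 98.44/EI
  relative rotation θ_0 = (768.7 + 567.2)/EI = 1336/EI
A unit hogging moment at B produces rotation L₁/(3EI) + L₂/(3EI) = 7.3/EI.
Slope continuity at B: θ_0 = M_B·7.3/EI, so M_B = 1336/7.3 = 183 kN·m (hogging).
Span AB, ΣM about A with M_B applied at B: R_B^{AB}·11.9 = 430.8 + 183, so R_B^{AB} = 51.58 kN and R_A = 183.2 − 51.58 = 131.6 kN.

R_A = 131.6 kN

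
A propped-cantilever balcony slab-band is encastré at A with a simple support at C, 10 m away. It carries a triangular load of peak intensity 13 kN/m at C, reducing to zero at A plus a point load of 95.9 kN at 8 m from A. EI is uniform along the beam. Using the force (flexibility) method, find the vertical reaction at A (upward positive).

Take the reaction at C as the redundant and release it; the primary structure is a cantilever fixed at A.
Free-end deflection of the primary structure under the applied loading (downward +):
  triangular load, peak 13 at the free end: 11w₀L⁴/(120EI) = 11917/EI
  point load 95.9 at a = 8: Pa²(3L − a)/(6EI) = 22505/EI
  δ_0 = 34421/EI
Flexibility coefficient — unit upward force at C: δ_{CC} = L³/(3EI) = 333.3/EI.
Compatibility at C: δ_0 − R_C·δ_{CC} = 0, so R_C = 34421/333.3 = 103.3 kN.
Vertical equilibrium: R_A = ΣP − R_C = 160.9 − 103.3 = 57.64 kN.

R_A = 57.64 kN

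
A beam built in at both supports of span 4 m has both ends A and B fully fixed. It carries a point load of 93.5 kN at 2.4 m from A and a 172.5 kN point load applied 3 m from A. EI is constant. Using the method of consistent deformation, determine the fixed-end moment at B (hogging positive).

M_B = 150.9 kN·m

Take the two fixed-end moments M_A, M_B as redundants; the released structure is the simple span AB.
End rotations of the released simple span under the applied load (×1/EI):
  at A: point load 93.5 at a = 2.4: Pab(L + b)/(6LEI) = 83.78/EI
  at B: point load 93.5 at a = 2.4: Pab(L + a)/(6LEI) = 95.74/EI
  at A: point load 172.5 at a = 3: Pab(L + b)/(6LEI) = 107.8/EI
  at B: point load 172.5 at a = 3: Pab(L + a)/(6LEI) = 150.9/EI
  θ_A0 = 191.6/EI,  θ_B0 = 246.7/EI
Flexibility coefficients: a unit moment at one end gives L/(3EI) there and L/(6EI) at the far end, so f₁₁ = f₂₂ = 1.333/EI and f₁₂ = f₂₁ = 0.6667/EI.
Compatibility — zero rotation at each built-in end:
  1.333 M_A + 0.6667 M_B = 191.6
  0.6667 M_A + 1.333 M_B = 246.7
Solving the pair gives M_A = 68.25 kN·m and M_B = 150.9 kN·m (hogging).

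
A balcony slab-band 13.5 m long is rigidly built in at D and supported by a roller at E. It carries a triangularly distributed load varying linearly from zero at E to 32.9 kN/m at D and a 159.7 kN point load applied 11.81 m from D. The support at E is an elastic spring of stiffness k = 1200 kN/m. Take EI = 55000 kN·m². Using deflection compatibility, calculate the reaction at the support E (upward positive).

R_E = 165.1 kN

Take the reaction at E as the redundant and release it; the primary structure is a cantilever fixed at D.
Downward deflection at the released point E due to the loads:
  triangular load, peak 32.9 at the fixed end: w₀L⁴/(30EI) = 36426/EI
  point load 159.7 at a = 11.81: Pa²(3L − a)/(6EI) = 106508/EI
  δ_0 = 142934/EI
Flexibility coefficient — unit upward force at E: δ_{EE} = L³/(3EI) = 820.1/EI.
With EI = 55000 kN·m²: δ_0 = 2.5988 m and δ_{EE} = 0.014911 m/kN.
Compatibility — the spring shortens by R_E/k under the reaction it provides: δ_0 − R_E·δ_{EE} = R_E/k. With 1/k = 0.000833 m/kN, R_E = δ_0 / (δ_{EE} + 1/k) = 2.5988 / (0.014911 + 0.000833) = 165.1 kN.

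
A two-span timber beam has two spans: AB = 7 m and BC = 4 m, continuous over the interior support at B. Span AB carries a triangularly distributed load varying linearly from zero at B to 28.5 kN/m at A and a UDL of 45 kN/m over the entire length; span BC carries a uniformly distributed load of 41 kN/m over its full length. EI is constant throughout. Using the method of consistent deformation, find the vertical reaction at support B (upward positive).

R_B = 373.7 kN

Release continuity at B by inserting a hinge; the redundant is the internal moment M_B. The primary structure is two simply-supported spans AB and BC.
Discontinuity in slope at B on the released structure — sum the simple-span end rotations:
  span AB: triangular load, peak 28.5: 7w₀L³/(360EI) = 190.1/EI
  span AB: UDL 45: wL³/(24EI) = 643.1/EI
  span BC: UDL 41: wL³/(24EI) = 109.3/EI
  relative rotation θ_0 = (833.2 + 109.3)/EI = 942.5/EI
A unit hogging moment at B produces rotation L₁/(3EI) + L₂/(3EI) = 3.667/EI.
Slope continuity at B: θ_0 = M_B·3.667/EI, so M_B = 942.5/3.667 = 257.1 kN·m (hogging).
Span AB, ΣM about A with M_B applied at B: R_B^{AB}·7 = 1335 + 257.1, so R_B^{AB} = 227.5 kN and R_A = 414.8 − 227.5 = 187.3 kN.
Span BC, ΣM about C: R_B^{BC}·4 = 328 + 257.1, so R_B^{BC} = 146.3 kN and R_C = 164 − 146.3 = 17.74 kN.
R_B = 227.5 + 146.3 = 373.7 kN.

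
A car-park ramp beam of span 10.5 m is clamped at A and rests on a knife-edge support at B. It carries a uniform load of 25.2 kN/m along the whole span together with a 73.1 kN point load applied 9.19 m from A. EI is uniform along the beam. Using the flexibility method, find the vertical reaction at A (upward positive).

R_A = 179 kN

Take the reaction at B as the redundant and release it; the primary structure is a cantilever fixed at A.
Deflection at B on the released cantilever, summing each load's contribution:
  UDL 25.2: wL⁴/(8EI) = 38288/EI
  point load 73.1 at a = 9.19: Pa²(3L − a)/(6EI) = 22956/EI
  δ_0 = 61244/EI
Flexibility coefficient — unit upward force at B: δ_{BB} = L³/(3EI) = 385.9/EI.
The prop prevents deflection at B: R_B = δ_0/δ_{BB} = 61244/385.9 = 158.7 kN.
Vertical equilibrium: R_A = ΣP − R_B = 337.7 − 158.7 = 179 kN.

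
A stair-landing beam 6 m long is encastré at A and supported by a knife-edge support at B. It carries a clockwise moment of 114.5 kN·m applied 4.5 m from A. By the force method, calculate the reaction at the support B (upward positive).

Choose R_B as the redundant. The primary structure is the cantilever fixed at A.
Primary-structure tip deflection at B by superposition:
  clockwise couple 114.5 at a = 4.5: M₀a(2L − a)/(2EI) = 1932/EI
Tip deflection under a unit load at B: L³/(3EI) = 72/EI.
The prop prevents deflection at B: R_B = δ_0/δ_{BB} = 1932/72 = 26.84 kN.

R_B = 26.84 kN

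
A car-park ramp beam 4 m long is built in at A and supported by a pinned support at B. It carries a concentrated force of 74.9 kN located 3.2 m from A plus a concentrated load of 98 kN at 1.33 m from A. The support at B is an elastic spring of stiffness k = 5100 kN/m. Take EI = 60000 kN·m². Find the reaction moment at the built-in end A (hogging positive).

Remove the prop at B; the released (primary) structure is a cantilever built in at A.
Deflection at B on the released cantilever, summing each load's contribution:
  point load 74.9 at a = 3.2: Pa²(3L − a)/(6EI) = 1125/EI
  point load 98 at a = 1.33: Pa²(3L − a)/(6EI) = 308.3/EI
  δ_0 = 1433/EI
Tip deflection under a unit load at B: L³/(3EI) = 21.33/EI.
With EI = 60000 kN·m²: δ_0 = 0.023886 m and δ_{BB} = 0.000356 m/kN.
Compatibility — the spring shortens by R_B/k under the reaction it provides: δ_0 − R_B·δ_{BB} = R_B/k. With 1/k = 0.000196 m/kN, R_B = δ_0 / (δ_{BB} + 1/k) = 0.023886 / (0.000356 + 0.000196) = 43.3 kN.
Moment equilibrium about A: M_A = Σ(load moments about A) − R_B·L = 370 − 43.3×4 = 196.8 kN·m.

M_A = 196.8 kN·m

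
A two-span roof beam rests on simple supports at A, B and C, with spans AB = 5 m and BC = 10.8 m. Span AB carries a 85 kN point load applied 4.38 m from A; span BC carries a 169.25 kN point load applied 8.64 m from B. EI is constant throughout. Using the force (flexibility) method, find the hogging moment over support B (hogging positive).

M_B = 133.7 kN·m

Take M_B as the redundant. Released structure: two simple spans AB and BC with a hinge at B.
Rotations at B on the released spans (each span's end-slope, ×1/EI):
  span AB: point load 85 at a = 4.38: Pab(L + a)/(6LEI) = 72.17/EI
  span BC: point load 169.25 at a = 8.64: Pab(L + b)/(6LEI) = 631.7/EI
  relative rotation θ_0 = (72.17 + 631.7)/EI = 703.9/EI
A unit hogging moment at B produces rotation L₁/(3EI) + L₂/(3EI) = 5.267/EI.
Slope continuity at B: θ_0 = M_B·5.267/EI, so M_B = 703.9/5.267 = 133.7 kN·m (hogging).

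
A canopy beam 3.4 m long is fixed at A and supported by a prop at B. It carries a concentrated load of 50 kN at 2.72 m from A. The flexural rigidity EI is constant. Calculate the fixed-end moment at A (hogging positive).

M_A = 16.32 kN·m

Choose R_B as the redundant. The primary structure is the cantilever fixed at A.
Free-end deflection of the primary structure under the applied loading (downward +):
  point load 50 at a = 2.72: Pa²(3L − a)/(6EI) = 461.2/EI
Tip deflection under a unit load at B: L³/(3EI) = 13.1/EI.
Compatibility at B: δ_0 − R_B·δ_{BB} = 0, so R_B = 461.2/13.1 = 35.2 kN.
Moment equilibrium about A: M_A = Σ(load moments about A) − R_B·L = 136 − 35.2×3.4 = 16.32 kN·m.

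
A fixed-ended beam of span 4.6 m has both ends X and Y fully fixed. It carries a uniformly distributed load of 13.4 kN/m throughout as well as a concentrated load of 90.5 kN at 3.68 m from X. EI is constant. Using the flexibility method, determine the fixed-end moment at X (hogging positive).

Release both end moments; the primary structure is a simply-supported span XY with redundants M_X and M_Y.
Simple-span end rotations at X and Y under the given loads:
  at X: UDL 13.4: wL³/(24EI) = 54.35/EI
  at Y: UDL 13.4: wL³/(24EI) = 54.35/EI
  at X: point load 90.5 at a = 3.68: Pab(L + b)/(6LEI) = 61.28/EI
  at Y: point load 90.5 at a = 3.68: Pab(L + a)/(6LEI) = 91.92/EI
  θ_X0 = 115.6/EI,  θ_Y0 = 146.3/EI
Flexibility coefficients: a unit moment at one end gives L/(3EI) there and L/(6EI) at the far end, so f₁₁ = f₂₂ = 1.533/EI and f₁₂ = f₂₁ = 0.7667/EI.
Compatibility — zero rotation at each built-in end:
  1.533 M_X + 0.7667 M_Y = 115.6
  0.7667 M_X + 1.533 M_Y = 146.3
Solving the pair gives M_X = 36.95 kN·m and M_Y = 76.92 kN·m (hogging).

M_X = 36.95 kN·m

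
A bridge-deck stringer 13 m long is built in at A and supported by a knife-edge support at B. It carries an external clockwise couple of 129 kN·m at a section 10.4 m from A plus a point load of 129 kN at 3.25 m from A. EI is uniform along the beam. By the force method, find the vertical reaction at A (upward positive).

Choose R_B as the redundant. The primary structure is the cantilever fixed at A.
Primary-structure tip deflection at B by superposition:
  clockwise couple 129 at a = 10.4: M₀a(2L − a)/(2EI) = 10464/EI
  point load 129 at a = 3.25: Pa²(3L − a)/(6EI) = 8119/EI
  δ_0 = 18583/EI
Tip deflection under a unit load at B: L³/(3EI) = 732.3/EI.
Compatibility at B: δ_0 − R_B·δ_{BB} = 0, so R_B = 18583/732.3 = 25.38 kN.
Vertical equilibrium: R_A = ΣP − R_B = 129 − 25.38 = 103.6 kN.

R_A = 103.6 kN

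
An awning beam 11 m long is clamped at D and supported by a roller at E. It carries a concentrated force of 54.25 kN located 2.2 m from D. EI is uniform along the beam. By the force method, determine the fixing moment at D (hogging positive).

Choose R_E as the redundant. The primary structure is the cantilever fixed at D.
Primary-structure tip deflection at E by superposition:
  point load 54.25 at a = 2.2: Pa²(3L − a)/(6EI) = 1348/EI
Flexibility coefficient — unit upward force at E: δ_{EE} = L³/(3EI) = 443.7/EI.
The prop prevents deflection at E: R_E = δ_0/δ_{EE} = 1348/443.7 = 3.038 kN.
Moment equilibrium about D: M_D = Σ(load moments about D) − R_E·L = 119.3 − 3.038×11 = 85.93 kN·m.

M_D = 85.93 kN·m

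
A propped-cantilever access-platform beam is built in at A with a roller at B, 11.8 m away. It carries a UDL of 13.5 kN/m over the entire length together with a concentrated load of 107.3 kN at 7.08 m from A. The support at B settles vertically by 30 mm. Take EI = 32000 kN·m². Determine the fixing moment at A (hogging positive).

M_A = 468.4 kN·m

Remove the prop at B; the released (primary) structure is a cantilever built in at A.
Downward deflection at the released point B due to the loads:
  UDL 13.5: wL⁴/(8EI) = 32717/EI
  point load 107.3 at a = 7.08: Pa²(3L − a)/(6EI) = 25387/EI
  δ_0 = 58104/EI
Tip deflection under a unit load at B: L³/(3EI) = 547.7/EI.
With EI = 32000 kN·m²: δ_0 = 1.8157 m and δ_{BB} = 0.017115 m/kN.
Compatibility — the beam at B must follow the support down by 0.03 m: δ_0 − R_B·δ_{BB} = 0.03, so R_B = (1.8157 − 0.03)/0.017115 = 104.3 kN.
Moment equilibrium about A: M_A = Σ(load moments about A) − R_B·L = 1700 − 104.3×11.8 = 468.4 kN·m.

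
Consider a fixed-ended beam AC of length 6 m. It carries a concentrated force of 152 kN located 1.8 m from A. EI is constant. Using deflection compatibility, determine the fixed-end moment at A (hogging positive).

M_A = 134.1 kN·m

Release both end moments; the primary structure is a simply-supported span AC with redundants M_A and M_C.
On the primary (simply-supported) span, the end slopes from the loading are:
  at A: point load 152 at a = 1.8: Pab(L + b)/(6LEI) = 325.6/EI
  at C: point load 152 at a = 1.8: Pab(L + a)/(6LEI) = 249/EI
  θ_A0 = 325.6/EI,  θ_C0 = 249/EI
Flexibility coefficients: a unit moment at one end gives L/(3EI) there and L/(6EI) at the far end, so f₁₁ = f₂₂ = 2/EI and f₁₂ = f₂₁ = 1/EI.
Compatibility — zero rotation at each built-in end:
  2 M_A + 1 M_C = 325.6
  1 M_A + 2 M_C = 249
Solving the pair gives M_A = 134.1 kN·m and M_C = 57.46 kN·m (hogging).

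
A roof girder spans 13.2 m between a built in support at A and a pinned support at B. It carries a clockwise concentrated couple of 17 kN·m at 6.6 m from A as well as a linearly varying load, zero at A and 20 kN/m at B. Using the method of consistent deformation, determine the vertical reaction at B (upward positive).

R_B = 74.05 kN

Choose R_B as the redundant. The primary structure is the cantilever fixed at A.
Free-end deflection of the primary structure under the applied loading (downward +):
  clockwise couple 17 at a = 6.6: M₀a(2L − a)/(2EI) = 1111/EI
  triangular load, peak 20 at the free end: 11w₀L⁴/(120EI) = 55659/EI
  δ_0 = 56770/EI
Flexibility coefficient — unit upward force at B: δ_{BB} = L³/(3EI) = 766.7/EI.
Compatibility at B: δ_0 − R_B·δ_{BB} = 0, so R_B = 56770/766.7 = 74.05 kN.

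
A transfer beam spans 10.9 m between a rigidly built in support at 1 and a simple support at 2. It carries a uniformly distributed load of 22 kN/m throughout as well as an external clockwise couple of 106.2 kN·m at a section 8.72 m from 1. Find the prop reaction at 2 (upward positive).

R_2 = 104 kN

Remove the prop at 2; the released (primary) structure is a cantilever built in at 1.
Downward deflection at the released point 2 due to the loads:
  UDL 22: wL⁴/(8EI) = 38818/EI
  clockwise couple 106.2 at a = 8.72: M₀a(2L − a)/(2EI) = 6056/EI
  δ_0 = 44875/EI
Flexibility coefficient — unit upward force at 2: δ_{22} = L³/(3EI) = 431.7/EI.
Compatibility at 2: δ_0 − R_2·δ_{22} = 0, so R_2 = 44875/431.7 = 104 kN.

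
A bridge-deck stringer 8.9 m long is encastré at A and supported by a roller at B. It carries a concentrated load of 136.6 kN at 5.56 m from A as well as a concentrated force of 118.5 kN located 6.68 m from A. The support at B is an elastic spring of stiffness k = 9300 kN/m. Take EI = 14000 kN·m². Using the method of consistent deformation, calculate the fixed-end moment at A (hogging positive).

M_A = 327.2 kN·m

Take the reaction at B as the redundant and release it; the primary structure is a cantilever fixed at A.
Primary-structure tip deflection at B by superposition:
  point load 136.6 at a = 5.56: Pa²(3L − a)/(6EI) = 14878/EI
  point load 118.5 at a = 6.68: Pa²(3L − a)/(6EI) = 17643/EI
  δ_0 = 32522/EI
Tip deflection under a unit load at B: L³/(3EI) = 235/EI.
With EI = 14000 kN·m²: δ_0 = 2.323 m and δ_{BB} = 0.016785 m/kN.
Compatibility — the spring shortens by R_B/k under the reaction it provides: δ_0 − R_B·δ_{BB} = R_B/k. With 1/k = 0.000108 m/kN, R_B = δ_0 / (δ_{BB} + 1/k) = 2.323 / (0.016785 + 0.000108) = 137.5 kN.
Moment equilibrium about A: M_A = Σ(load moments about A) − R_B·L = 1551 − 137.5×8.9 = 327.2 kN·m.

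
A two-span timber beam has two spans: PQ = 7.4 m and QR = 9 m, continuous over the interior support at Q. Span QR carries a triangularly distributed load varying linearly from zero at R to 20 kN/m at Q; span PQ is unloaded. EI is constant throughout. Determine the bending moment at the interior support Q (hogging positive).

Release continuity at Q by inserting a hinge; the redundant is the internal moment M_Q. The primary structure is two simply-supported spans PQ and QR.
End slopes at the hinge Q, treating each span as simply supported:
  span QR: triangular load, peak 20: w₀L³/(45EI) = 324/EI
  relative rotation θ_0 = (0 + 324)/EI = 324/EI
A unit hogging moment at Q produces rotation L₁/(3EI) + L₂/(3EI) = 5.467/EI.
Compatibility: M_Q·(L₁+L₂)/(3EI) = θ_0, giving M_Q = 59.27 kN·m (hogging).

M_Q = 59.27 kN·m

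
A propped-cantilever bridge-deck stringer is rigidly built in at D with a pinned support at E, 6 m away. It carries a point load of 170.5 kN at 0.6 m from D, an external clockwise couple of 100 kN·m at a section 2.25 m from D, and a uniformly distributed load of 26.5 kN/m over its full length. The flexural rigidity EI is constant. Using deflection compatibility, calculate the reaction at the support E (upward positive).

Release the roller at E. Primary structure: cantilever fixed at D.
Free-end deflection of the primary structure under the applied loading (downward +):
  point load 170.5 at a = 0.6: Pa²(3L − a)/(6EI) = 178/EI
  clockwise couple 100 at a = 2.25: M₀a(2L − a)/(2EI) = 1097/EI
  UDL 26.5: wL⁴/(8EI) = 4293/EI
  δ_0 = 5568/EI
Tip deflection under a unit load at E: L³/(3EI) = 72/EI.
Compatibility at E: δ_0 − R_E·δ_{EE} = 0, so R_E = 5568/72 = 77.33 kN.

R_E = 77.33 kN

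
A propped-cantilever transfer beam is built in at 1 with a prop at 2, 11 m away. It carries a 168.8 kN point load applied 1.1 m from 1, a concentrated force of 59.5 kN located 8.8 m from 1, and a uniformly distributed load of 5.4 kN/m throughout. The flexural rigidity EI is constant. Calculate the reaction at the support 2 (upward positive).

Choose R_2 as the redundant. The primary structure is the cantilever fixed at 1.
Free-end deflection of the primary structure under the applied loading (downward +):
  point load 168.8 at a = 1.1: Pa²(3L − a)/(6EI) = 1086/EI
  point load 59.5 at a = 8.8: Pa²(3L − a)/(6EI) = 18584/EI
  UDL 5.4: wL⁴/(8EI) = 9883/EI
  δ_0 = 29553/EI
Tip deflection under a unit load at 2: L³/(3EI) = 443.7/EI.
The prop prevents deflection at 2: R_2 = δ_0/δ_{22} = 29553/443.7 = 66.61 kN.

R_2 = 66.61 kN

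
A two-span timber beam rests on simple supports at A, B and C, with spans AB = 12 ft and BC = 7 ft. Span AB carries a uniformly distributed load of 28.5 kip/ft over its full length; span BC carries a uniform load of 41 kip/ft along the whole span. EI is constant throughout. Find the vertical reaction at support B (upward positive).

R_B = 408.7 kip

Insert a hinge at B; M_B is the redundant, and each span becomes simply supported.
Discontinuity in slope at B on the released structure — sum the simple-span end rotations:
  span AB: UDL 28.5: wL³/(24EI) = 2052/EI
  span BC: UDL 41: wL³/(24EI) = 586/EI
  relative rotation θ_0 = (2052 + 586)/EI = 2638/EI
A unit hogging moment at B produces rotation L₁/(3EI) + L₂/(3EI) = 6.333/EI.
Compatibility: M_B·(L₁+L₂)/(3EI) = θ_0, giving M_B = 416.5 kip·ft (hogging).
Span AB, ΣM about A with M_B applied at B: R_B^{AB}·12 = 2052 + 416.5, so R_B^{AB} = 205.7 kip and R_A = 342 − 205.7 = 136.3 kip.
Span BC, ΣM about C: R_B^{BC}·7 = 1004 + 416.5, so R_B^{BC} = 203 kip and R_C = 287 − 203 = 84 kip.
R_B = 205.7 + 203 = 408.7 kip.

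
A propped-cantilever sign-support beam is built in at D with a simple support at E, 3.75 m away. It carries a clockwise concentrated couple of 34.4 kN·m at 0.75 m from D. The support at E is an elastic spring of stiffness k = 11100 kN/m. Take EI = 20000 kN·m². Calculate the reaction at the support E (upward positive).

R_E = 4.493 kN

Take the reaction at E as the redundant and release it; the primary structure is a cantilever fixed at D.
Deflection at E on the released cantilever, summing each load's contribution:
  clockwise couple 34.4 at a = 0.75: M₀a(2L − a)/(2EI) = 87.08/EI
Flexibility coefficient — unit upward force at E: δ_{EE} = L³/(3EI) = 17.58/EI.
With EI = 20000 kN·m²: δ_0 = 0.004354 m and δ_{EE} = 0.000879 m/kN.
Compatibility — the spring shortens by R_E/k under the reaction it provides: δ_0 − R_E·δ_{EE} = R_E/k. With 1/k = 0.00009 m/kN, R_E = δ_0 / (δ_{EE} + 1/k) = 0.004354 / (0.000879 + 0.00009) = 4.493 kN.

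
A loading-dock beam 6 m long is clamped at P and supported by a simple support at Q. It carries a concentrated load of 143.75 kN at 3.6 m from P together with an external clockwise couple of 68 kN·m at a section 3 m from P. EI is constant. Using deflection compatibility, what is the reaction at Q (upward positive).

R_Q = 74.85 kN

Choose R_Q as the redundant. The primary structure is the cantilever fixed at P.
Deflection at Q on the released cantilever, summing each load's contribution:
  point load 143.75 at a = 3.6: Pa²(3L − a)/(6EI) = 4471/EI
  clockwise couple 68 at a = 3: M₀a(2L − a)/(2EI) = 918/EI
  δ_0 = 5389/EI
Flexibility coefficient — unit upward force at Q: δ_{QQ} = L³/(3EI) = 72/EI.
The prop prevents deflection at Q: R_Q = δ_0/δ_{QQ} = 5389/72 = 74.85 kN.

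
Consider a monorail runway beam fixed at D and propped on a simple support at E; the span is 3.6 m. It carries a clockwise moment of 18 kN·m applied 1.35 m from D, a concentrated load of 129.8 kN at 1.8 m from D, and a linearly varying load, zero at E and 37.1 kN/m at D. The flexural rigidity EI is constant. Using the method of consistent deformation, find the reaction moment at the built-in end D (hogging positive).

Remove the prop at E; the released (primary) structure is a cantilever built in at D.
Deflection at E on the released cantilever, summing each load's contribution:
  clockwise couple 18 at a = 1.35: M₀a(2L − a)/(2EI) = 71.08/EI
  point load 129.8 at a = 1.8: Pa²(3L − a)/(6EI) = 630.8/EI
  triangular load, peak 37.1 at the fixed end: w₀L⁴/(30EI) = 207.7/EI
  δ_0 = 909.6/EI
Flexibility coefficient — unit upward force at E: δ_{EE} = L³/(3EI) = 15.55/EI.
Compatibility at E: δ_0 − R_E·δ_{EE} = 0, so R_E = 909.6/15.55 = 58.49 kN.
Moment equilibrium about D: M_D = Σ(load moments about D) − R_E·L = 331.8 − 58.49×3.6 = 121.2 kN·m.

M_D = 121.2 kN·m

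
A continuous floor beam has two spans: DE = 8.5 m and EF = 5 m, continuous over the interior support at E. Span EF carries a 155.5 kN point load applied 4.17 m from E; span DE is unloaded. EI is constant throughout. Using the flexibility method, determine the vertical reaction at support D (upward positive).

Insert a hinge at E; M_E is the redundant, and each span becomes simply supported.
End slopes at the hinge E, treating each span as simply supported:
  span EF: point load 155.5 at a = 4.17: Pab(L + b)/(6LEI) = 104.6/EI
  relative rotation θ_0 = (0 + 104.6)/EI = 104.6/EI
A unit hogging moment at E produces rotation L₁/(3EI) + L₂/(3EI) = 4.5/EI.
Compatibility: M_E·(L₁+L₂)/(3EI) = θ_0, giving M_E = 23.24 kN·m (hogging).
Span DE, ΣM about D with M_E applied at E: R_E^{DE}·8.5 = 0 + 23.24, so R_E^{DE} = 2.734 kN and R_D = 0 − 2.734 = -2.734 kN.

R_D = -2.734 kN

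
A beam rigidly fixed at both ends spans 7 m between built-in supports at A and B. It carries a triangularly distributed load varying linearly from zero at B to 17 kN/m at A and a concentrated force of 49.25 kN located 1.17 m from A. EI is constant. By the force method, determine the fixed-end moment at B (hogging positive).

Release both end moments; the primary structure is a simply-supported span AB with redundants M_A and M_B.
Simple-span end rotations at A and B under the given loads:
  at A: triangular load, peak 17: w₀L³/(45EI) = 129.6/EI
  at B: triangular load, peak 17: 7w₀L³/(360EI) = 113.4/EI
  at A: point load 49.25 at a = 1.17: Pab(L + b)/(6LEI) = 102.6/EI
  at B: point load 49.25 at a = 1.17: Pab(L + a)/(6LEI) = 65.35/EI
  θ_A0 = 232.2/EI,  θ_B0 = 178.7/EI
Flexibility coefficients: a unit moment at one end gives L/(3EI) there and L/(6EI) at the far end, so f₁₁ = f₂₂ = 2.333/EI and f₁₂ = f₂₁ = 1.167/EI.
Compatibility — zero rotation at each built-in end:
  2.333 M_A + 1.167 M_B = 232.2
  1.167 M_A + 2.333 M_B = 178.7
Solving the pair gives M_A = 81.62 kN·m and M_B = 35.79 kN·m (hogging).

M_B = 35.79 kN·m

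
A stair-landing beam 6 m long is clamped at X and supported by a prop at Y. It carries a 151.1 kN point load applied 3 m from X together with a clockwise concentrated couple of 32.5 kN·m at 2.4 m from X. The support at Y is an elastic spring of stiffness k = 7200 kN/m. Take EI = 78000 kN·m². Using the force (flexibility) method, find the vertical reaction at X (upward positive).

R_X = 105.5 kN

Take the reaction at Y as the redundant and release it; the primary structure is a cantilever fixed at X.
Free-end deflection of the primary structure under the applied loading (downward +):
  point load 151.1 at a = 3: Pa²(3L − a)/(6EI) = 3400/EI
  clockwise couple 32.5 at a = 2.4: M₀a(2L − a)/(2EI) = 374.4/EI
  δ_0 = 3774/EI
Flexibility coefficient — unit upward force at Y: δ_{YY} = L³/(3EI) = 72/EI.
With EI = 78000 kN·m²: δ_0 = 0.048387 m and δ_{YY} = 0.000923 m/kN.
Compatibility — the spring shortens by R_Y/k under the reaction it provides: δ_0 − R_Y·δ_{YY} = R_Y/k. With 1/k = 0.000139 m/kN, R_Y = δ_0 / (δ_{YY} + 1/k) = 0.048387 / (0.000923 + 0.000139) = 45.56 kN.
Vertical equilibrium: R_X = ΣP − R_Y = 151.1 − 45.56 = 105.5 kN.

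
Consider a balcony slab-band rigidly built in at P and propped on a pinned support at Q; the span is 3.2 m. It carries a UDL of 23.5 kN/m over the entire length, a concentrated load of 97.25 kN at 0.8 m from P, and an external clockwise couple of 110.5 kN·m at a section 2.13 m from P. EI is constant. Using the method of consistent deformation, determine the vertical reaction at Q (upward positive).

Take the reaction at Q as the redundant and release it; the primary structure is a cantilever fixed at P.
Downward deflection at the released point Q due to the loads:
  UDL 23.5: wL⁴/(8EI) = 308/EI
  point load 97.25 at a = 0.8: Pa²(3L − a)/(6EI) = 91.29/EI
  clockwise couple 110.5 at a = 2.13: M₀a(2L − a)/(2EI) = 502.5/EI
  δ_0 = 901.8/EI
Flexibility coefficient — unit upward force at Q: δ_{QQ} = L³/(3EI) = 10.92/EI.
The prop prevents deflection at Q: R_Q = δ_0/δ_{QQ} = 901.8/10.92 = 82.56 kN.

R_Q = 82.56 kN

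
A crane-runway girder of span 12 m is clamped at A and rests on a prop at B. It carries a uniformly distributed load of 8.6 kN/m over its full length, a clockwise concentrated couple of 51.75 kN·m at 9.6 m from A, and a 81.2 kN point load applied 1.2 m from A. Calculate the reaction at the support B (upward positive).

R_B = 46.09 kN

Choose R_B as the redundant. The primary structure is the cantilever fixed at A.
Primary-structure tip deflection at B by superposition:
  UDL 8.6: wL⁴/(8EI) = 22291/EI
  clockwise couple 51.75 at a = 9.6: M₀a(2L − a)/(2EI) = 3577/EI
  point load 81.2 at a = 1.2: Pa²(3L − a)/(6EI) = 678.2/EI
  δ_0 = 26546/EI
Tip deflection under a unit load at B: L³/(3EI) = 576/EI.
The prop prevents deflection at B: R_B = δ_0/δ_{BB} = 26546/576 = 46.09 kN.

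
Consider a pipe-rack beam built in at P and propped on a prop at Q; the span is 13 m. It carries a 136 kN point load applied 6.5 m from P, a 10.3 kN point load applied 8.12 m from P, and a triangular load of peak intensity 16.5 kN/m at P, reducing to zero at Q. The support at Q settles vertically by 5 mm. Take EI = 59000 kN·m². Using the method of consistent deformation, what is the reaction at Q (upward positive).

Release the roller at Q. Primary structure: cantilever fixed at P.
Primary-structure tip deflection at Q by superposition:
  point load 136 at a = 6.5: Pa²(3L − a)/(6EI) = 31124/EI
  point load 10.3 at a = 8.12: Pa²(3L − a)/(6EI) = 3495/EI
  triangular load, peak 16.5 at the fixed end: w₀L⁴/(30EI) = 15709/EI
  δ_0 = 50328/EI
Flexibility coefficient — unit upward force at Q: δ_{QQ} = L³/(3EI) = 732.3/EI.
With EI = 59000 kN·m²: δ_0 = 0.85302 m and δ_{QQ} = 0.012412 m/kN.
Compatibility — the beam at Q must follow the support down by 0.005 m: δ_0 − R_Q·δ_{QQ} = 0.005, so R_Q = (0.85302 − 0.005)/0.012412 = 68.32 kN.

R_Q = 68.32 kN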